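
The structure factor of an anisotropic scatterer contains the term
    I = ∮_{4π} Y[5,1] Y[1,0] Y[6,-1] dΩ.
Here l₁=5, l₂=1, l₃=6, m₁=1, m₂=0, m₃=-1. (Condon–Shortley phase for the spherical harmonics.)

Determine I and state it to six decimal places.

-0.241725

m-sum 0 ✓  L=12 even ✓  4≤6≤6 ✓
Π(2lᵢ+1) = 11×3×13 = 429
triangle coeff Δ(5,1,6) = 1/858
Σ_t [0,0]: t=0:+1/14400 = 1/14400
(3j)²=6/143 [(5 1 6; 0 0 0)], sign=+1
Σ_t [0,0]: t=0:+1/17280 = 1/17280
(3j)²=35/858 [(5 1 6; 1 0 -1)], sign=-1
⇒ 4πI² = 105/143
I = (-1)√(105/143/(4π)) = -0.24172507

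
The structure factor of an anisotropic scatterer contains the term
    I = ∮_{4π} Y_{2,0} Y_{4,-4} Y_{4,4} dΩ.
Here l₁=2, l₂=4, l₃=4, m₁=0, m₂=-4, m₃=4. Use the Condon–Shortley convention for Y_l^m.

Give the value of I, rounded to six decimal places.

m-sum 0 ✓  L=10 even ✓  2≤4≤6 ✓
Π(2lᵢ+1) = 5×9×9 = 405
triangle coeff Δ(2,4,4) = 1/13860
Σ_t [0,2]: t=0:+1/192 t=1:−1/36 t=2:+1/192 = -5/288
(3j)²=20/693 [(2 4 4; 0 0 0)], sign=-1
Σ_t [0,0]: t=0:+1/2880 = 1/2880
(3j)²=28/495 [(2 4 4; 0 -4 4)], sign=+1
⇒ 4πI² = 80/121
I = (-1)√(80/121/(4π)) = -0.22937568

-0.229376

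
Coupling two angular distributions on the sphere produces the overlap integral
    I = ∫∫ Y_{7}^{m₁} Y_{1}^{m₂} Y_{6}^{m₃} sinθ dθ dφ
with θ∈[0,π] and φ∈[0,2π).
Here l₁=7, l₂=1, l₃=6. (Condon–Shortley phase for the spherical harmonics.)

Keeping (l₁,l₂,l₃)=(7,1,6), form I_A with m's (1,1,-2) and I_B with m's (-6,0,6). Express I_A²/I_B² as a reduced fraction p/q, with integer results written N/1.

Shared (l₁,l₂,l₃)=(7,1,6): N and (l;000)² cancel in I_A²/I_B².
A: Δ = 2!·12!·0!/15! = 1/1365; Racah Σ t=2..2: t=2:+1/1935360 = 1/1935360; ⇒ 3j(7 1 6; 1 1 -2)² = 1/91, sgn +1
B: Δ = 2!·12!·0!/15! = 1/1365; Racah Σ t=1..1: t=1:−1/479001600 = -1/479001600; ⇒ 3j(7 1 6; -6 0 6)² = 1/105, sgn -1
I_A²/I_B² = (1/91)/(1/105) = 15/13

15/13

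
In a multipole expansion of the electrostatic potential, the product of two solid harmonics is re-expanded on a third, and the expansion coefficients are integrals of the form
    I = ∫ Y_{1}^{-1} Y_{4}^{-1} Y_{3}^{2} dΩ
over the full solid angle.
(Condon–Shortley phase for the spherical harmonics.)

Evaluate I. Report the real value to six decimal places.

-0.106622

m-sum 0 ✓  L=8 even ✓  3≤3≤5 ✓
Π(2lᵢ+1) = 3×9×7 = 189
triangle coeff Δ(1,4,3) = 1/252
Σ_t [1,1]: t=1:−1/36 = -1/36
(3j)²=4/63 [(1 4 3; 0 0 0)], sign=+1
Σ_t [2,2]: t=2:+1/240 = 1/240
(3j)²=1/84 [(1 4 3; -1 -1 2)], sign=-1
⇒ 4πI² = 1/7
I = (-1)√(1/7/(4π)) = -0.10662181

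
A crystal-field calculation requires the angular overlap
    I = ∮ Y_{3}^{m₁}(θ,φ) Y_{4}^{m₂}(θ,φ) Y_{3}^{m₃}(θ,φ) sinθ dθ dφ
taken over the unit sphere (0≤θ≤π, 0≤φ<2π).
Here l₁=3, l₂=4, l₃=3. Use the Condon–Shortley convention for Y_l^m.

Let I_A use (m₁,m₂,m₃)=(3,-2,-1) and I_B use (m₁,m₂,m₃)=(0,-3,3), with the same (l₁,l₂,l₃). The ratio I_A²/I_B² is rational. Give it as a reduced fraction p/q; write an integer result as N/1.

6/7

Shared (l₁,l₂,l₃)=(3,4,3): N and (l;000)² cancel in I_A²/I_B².
A: Δ = 4!·2!·4!/11! = 1/34650; Racah Σ t=0..0: t=0:+1/192 = 1/192; ⇒ 3j(3 4 3; 3 -2 -1)² = 3/77, sgn +1
B: Δ = 4!·2!·4!/11! = 1/34650; Racah Σ t=1..1: t=1:−1/288 = -1/288; ⇒ 3j(3 4 3; 0 -3 3)² = 1/22, sgn -1
I_A²/I_B² = (3/77)/(1/22) = 6/7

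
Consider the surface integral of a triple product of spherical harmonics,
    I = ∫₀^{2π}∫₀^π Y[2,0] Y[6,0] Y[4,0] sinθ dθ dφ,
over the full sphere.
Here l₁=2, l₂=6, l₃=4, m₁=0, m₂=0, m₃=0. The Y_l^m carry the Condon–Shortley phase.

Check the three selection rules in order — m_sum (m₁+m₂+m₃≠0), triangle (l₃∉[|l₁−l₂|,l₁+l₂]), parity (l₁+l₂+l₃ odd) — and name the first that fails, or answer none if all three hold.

none

m₁+m₂+m₃ = 0 + 0 + 0 = 0  ✓
triangle: |2−6|=4 ≤ l₃=4 ≤ 2+6=8  ✓
parity: l₁+l₂+l₃ = 12 is even  ✓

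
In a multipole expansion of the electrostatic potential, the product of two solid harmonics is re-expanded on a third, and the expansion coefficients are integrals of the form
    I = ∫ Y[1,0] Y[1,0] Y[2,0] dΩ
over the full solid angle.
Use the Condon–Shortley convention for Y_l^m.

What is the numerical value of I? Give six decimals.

Rules hold: Σm=0, L=4 even, 0≤2≤2.
N = 3·3·5 = 45
Δ = 0!·2!·2!/5! = 1/30
Racah Σ t=0..0: t=0:+1/1 = 1/1
⇒ 3j(1 1 2; 0 0 0)² = 2/15, sgn +1
(m-triple is (0,0,0) — same symbol as above.)
4πI² = N·(3j₀)²·(3jₘ)² = 4/5
I = +1·√(0.8/4π) = 0.25231325

0.252313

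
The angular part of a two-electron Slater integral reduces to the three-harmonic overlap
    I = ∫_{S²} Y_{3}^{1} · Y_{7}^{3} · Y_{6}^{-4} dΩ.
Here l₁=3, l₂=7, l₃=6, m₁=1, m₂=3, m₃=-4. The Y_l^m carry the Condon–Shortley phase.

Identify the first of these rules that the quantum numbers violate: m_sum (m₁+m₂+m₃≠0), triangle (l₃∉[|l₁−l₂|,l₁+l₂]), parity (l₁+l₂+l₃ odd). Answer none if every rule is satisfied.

m₁+m₂+m₃ = 1 + 3 − 4 = 0  ✓
triangle: |3−7|=4 ≤ l₃=6 ≤ 3+7=10  ✓
parity: l₁+l₂+l₃ = 16 is even  ✓

none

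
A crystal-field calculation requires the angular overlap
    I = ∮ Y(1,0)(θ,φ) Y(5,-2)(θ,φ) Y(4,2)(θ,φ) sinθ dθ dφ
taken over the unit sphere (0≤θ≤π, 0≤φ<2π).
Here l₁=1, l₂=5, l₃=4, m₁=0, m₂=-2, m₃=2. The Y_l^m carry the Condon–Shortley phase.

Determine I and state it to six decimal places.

0.225034

Rules hold: Σm=0, L=10 even, 4≤4≤6.
N = 3·11·9 = 297
Δ = 2!·0!·8!/11! = 1/495
Racah Σ t=1..1: t=1:−1/576 = -1/576
⇒ 3j(1 5 4; 0 0 0)² = 5/99, sgn -1
Racah Σ t=1..1: t=1:−1/1440 = -1/1440
⇒ 3j(1 5 4; 0 -2 2)² = 7/165, sgn -1
4πI² = N·(3j₀)²·(3jₘ)² = 7/11
I = +1·√(0.636364/4π) = 0.22503380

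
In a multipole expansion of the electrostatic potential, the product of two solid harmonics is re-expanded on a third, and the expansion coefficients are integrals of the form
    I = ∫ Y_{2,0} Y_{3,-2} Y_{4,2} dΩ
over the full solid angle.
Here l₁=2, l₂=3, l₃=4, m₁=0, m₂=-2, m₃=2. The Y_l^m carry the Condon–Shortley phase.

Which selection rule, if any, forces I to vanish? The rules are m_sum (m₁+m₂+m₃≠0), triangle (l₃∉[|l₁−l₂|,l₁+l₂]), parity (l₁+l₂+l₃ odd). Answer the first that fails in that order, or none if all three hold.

parity

m₁+m₂+m₃ = 0 − 2 + 2 = 0  ✓
triangle: |2−3|=1 ≤ l₃=4 ≤ 2+3=5  ✓
parity: l₁+l₂+l₃ = 9 is odd  ✗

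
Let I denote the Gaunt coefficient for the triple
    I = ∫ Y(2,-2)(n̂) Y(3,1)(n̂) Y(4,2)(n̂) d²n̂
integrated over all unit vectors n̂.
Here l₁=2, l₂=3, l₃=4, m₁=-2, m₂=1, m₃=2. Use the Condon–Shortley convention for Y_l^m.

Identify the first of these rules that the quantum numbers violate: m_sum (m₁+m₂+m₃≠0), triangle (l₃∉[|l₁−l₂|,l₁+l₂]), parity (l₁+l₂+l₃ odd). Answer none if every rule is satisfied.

m_sum

Σmᵢ = 1  ✗
l₃∈[|l₁−l₂|,l₁+l₂]=[1,5], have l₃=4
Σlᵢ = 9 ⇒ odd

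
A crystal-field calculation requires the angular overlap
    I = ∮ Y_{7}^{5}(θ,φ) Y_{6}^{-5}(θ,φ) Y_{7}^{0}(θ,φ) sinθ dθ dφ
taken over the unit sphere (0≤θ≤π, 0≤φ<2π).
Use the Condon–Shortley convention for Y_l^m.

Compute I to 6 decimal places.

-0.148333

Rules hold: Σm=0, L=20 even, 1≤7≤13.
N = 15·13·15 = 2925
Δ = 6!·8!·6!/21! = 1/2444321880
Racah Σ t=0..6: t=0:+1/2612736000 t=1:−1/20736000 t=2:+1/1658880 t=3:−1/746496 t=4:+1/1658880 t=5:−1/20736000 t=6:+1/2612736000 = -1/4354560
⇒ 3j(7 6 7; 0 0 0)² = 1000/138567, sgn +1
Racah Σ t=0..1: t=0:+1/124416000 t=1:−1/435456000 = 1/174182400
⇒ 3j(7 6 7; 5 -5 0)² = 55/4199, sgn -1
4πI² = N·(3j₀)²·(3jₘ)² = 375000/1356277
I = -1·√(0.276492/4π) = -0.14833256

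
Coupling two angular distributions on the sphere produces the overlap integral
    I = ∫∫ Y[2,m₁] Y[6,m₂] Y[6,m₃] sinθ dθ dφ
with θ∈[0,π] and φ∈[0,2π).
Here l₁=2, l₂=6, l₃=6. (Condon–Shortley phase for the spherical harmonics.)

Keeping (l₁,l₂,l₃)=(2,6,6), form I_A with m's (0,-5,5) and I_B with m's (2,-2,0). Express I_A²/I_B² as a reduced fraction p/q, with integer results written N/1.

l's match ⇒ only the (l;m) 3-j factors differ between A and B.
A: triangle coeff Δ(2,6,6) = 1/90090; Σ_t [0,1]: t=0:+1/1451520 t=1:−1/3628800 = 1/2419200; (3j)²=11/910 [(2 6 6; 0 -5 5)], sign=-1
B: triangle coeff Δ(2,6,6) = 1/90090; Σ_t [0,0]: t=0:+1/69120 = 1/69120; (3j)²=4/143 [(2 6 6; 2 -2 0)], sign=+1
I_A²/I_B² = (11/910)/(4/143) = 121/280

121/280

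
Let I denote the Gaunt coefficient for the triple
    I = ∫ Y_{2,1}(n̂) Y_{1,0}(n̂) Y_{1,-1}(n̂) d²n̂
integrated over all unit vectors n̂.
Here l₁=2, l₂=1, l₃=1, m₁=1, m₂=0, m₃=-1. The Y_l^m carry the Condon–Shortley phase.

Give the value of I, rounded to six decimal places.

Rules hold: Σm=0, L=4 even, 1≤1≤3.
N = 5·3·3 = 45
Δ = 2!·2!·0!/5! = 1/30
Racah Σ t=1..1: t=1:−1/1 = -1/1
⇒ 3j(2 1 1; 0 0 0)² = 2/15, sgn +1
Racah Σ t=1..1: t=1:−1/2 = -1/2
⇒ 3j(2 1 1; 1 0 -1)² = 1/10, sgn -1
4πI² = N·(3j₀)²·(3jₘ)² = 3/5
I = -1·√(0.6/4π) = -0.21850969

-0.218510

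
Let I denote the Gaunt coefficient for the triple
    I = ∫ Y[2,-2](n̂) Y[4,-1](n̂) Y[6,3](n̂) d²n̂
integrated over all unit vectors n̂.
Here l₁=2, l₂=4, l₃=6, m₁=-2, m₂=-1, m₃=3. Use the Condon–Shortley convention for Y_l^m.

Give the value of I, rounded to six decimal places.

Checks pass: Σm=0; 12 even; l₃=6∈[2,6].
(2·2+1)(2·4+1)(2·6+1) = 585
Δ: 0! 4! 8! / 13! → 1/6435
sum: t=0:+1/2304 = 1/2304
3j²(2 4 6; 0 0 0) = Δ·Π!·Σ² = 5/143  (sign +1)
sum: t=0:+1/17280 = 1/17280
3j²(2 4 6; -2 -1 3) = Δ·Π!·Σ² = 14/715  (sign -1)
combine: 4πI² = 585·5/143·14/715 = 630/1573
take √, sign -1: I = -0.17852580

-0.178526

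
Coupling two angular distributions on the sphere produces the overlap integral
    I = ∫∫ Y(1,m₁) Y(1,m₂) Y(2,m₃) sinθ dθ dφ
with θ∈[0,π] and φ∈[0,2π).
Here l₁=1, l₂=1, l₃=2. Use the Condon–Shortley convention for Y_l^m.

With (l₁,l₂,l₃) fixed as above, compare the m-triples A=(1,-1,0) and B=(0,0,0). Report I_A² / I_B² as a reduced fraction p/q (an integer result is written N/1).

1/4

Same 1,1,2: normalisation and zero-m 3j drop out of the ratio.
A: Δ: 0! 2! 2! / 5! → 1/30; sum: t=0:+1/4 = 1/4; 3j²(1 1 2; 1 -1 0) = Δ·Π!·Σ² = 1/30  (sign +1)
B: Δ: 0! 2! 2! / 5! → 1/30; sum: t=0:+1/1 = 1/1; 3j²(1 1 2; 0 0 0) = Δ·Π!·Σ² = 2/15  (sign +1)
I_A²/I_B² = (1/30)/(2/15) = 1/4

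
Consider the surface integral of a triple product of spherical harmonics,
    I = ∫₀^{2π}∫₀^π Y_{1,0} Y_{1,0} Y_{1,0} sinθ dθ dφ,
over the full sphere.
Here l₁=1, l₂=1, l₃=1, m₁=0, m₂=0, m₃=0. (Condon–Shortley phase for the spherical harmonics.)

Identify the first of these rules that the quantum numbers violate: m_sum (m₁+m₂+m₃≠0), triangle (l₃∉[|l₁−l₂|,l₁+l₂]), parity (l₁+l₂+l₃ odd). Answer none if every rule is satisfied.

Σmᵢ = 0  ✓
l₃∈[|l₁−l₂|,l₁+l₂]=[0,2], have l₃=1  ✓
Σlᵢ = 3 ⇒ odd  ✗

parity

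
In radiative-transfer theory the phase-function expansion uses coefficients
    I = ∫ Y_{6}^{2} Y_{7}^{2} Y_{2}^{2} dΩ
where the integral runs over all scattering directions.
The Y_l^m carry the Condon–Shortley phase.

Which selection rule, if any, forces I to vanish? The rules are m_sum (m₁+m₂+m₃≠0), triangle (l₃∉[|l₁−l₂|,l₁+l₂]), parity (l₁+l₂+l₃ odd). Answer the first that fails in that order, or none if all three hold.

m_sum

azimuthal sum: 2 + 2 + 2 = 6  ✗
1 ≤ 2 ≤ 13 (triangle on l)
L = 6 + 7 + 2 = 15 (odd)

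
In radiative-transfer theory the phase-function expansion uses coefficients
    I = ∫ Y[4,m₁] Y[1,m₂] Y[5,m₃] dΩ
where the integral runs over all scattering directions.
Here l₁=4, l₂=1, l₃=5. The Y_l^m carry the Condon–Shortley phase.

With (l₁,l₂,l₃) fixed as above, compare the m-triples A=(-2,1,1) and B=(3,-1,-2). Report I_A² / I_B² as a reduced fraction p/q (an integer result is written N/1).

Shared (l₁,l₂,l₃)=(4,1,5): N and (l;000)² cancel in I_A²/I_B².
A: Δ = 0!·8!·2!/11! = 1/495; Racah Σ t=0..0: t=0:+1/2880 = 1/2880; ⇒ 3j(4 1 5; -2 1 1)² = 2/165, sgn +1
B: Δ = 0!·8!·2!/11! = 1/495; Racah Σ t=0..0: t=0:+1/10080 = 1/10080; ⇒ 3j(4 1 5; 3 -1 -2)² = 1/165, sgn -1
I_A²/I_B² = (2/165)/(1/165) = 2/1

2/1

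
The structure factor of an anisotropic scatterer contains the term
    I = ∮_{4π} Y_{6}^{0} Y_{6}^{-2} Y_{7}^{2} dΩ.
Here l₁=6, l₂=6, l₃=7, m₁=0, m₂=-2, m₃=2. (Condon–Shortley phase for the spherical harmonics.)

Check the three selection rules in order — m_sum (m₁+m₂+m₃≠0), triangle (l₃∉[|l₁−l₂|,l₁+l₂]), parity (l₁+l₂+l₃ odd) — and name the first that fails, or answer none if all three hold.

parity

m₁+m₂+m₃ = 0 − 2 + 2 = 0  ✓
triangle: |6−6|=0 ≤ l₃=7 ≤ 6+6=12  ✓
parity: l₁+l₂+l₃ = 19 is odd  ✗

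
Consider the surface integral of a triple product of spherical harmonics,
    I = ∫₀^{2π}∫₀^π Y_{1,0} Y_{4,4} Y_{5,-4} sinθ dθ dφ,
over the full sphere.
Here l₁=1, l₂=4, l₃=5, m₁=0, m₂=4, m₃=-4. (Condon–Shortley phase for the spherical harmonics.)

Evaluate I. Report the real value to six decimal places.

Checks pass: Σm=0; 10 even; l₃=5∈[3,5].
(2·1+1)(2·4+1)(2·5+1) = 297
Δ: 0! 2! 8! / 11! → 1/495
sum: t=0:+1/576 = 1/576
3j²(1 4 5; 0 0 0) = Δ·Π!·Σ² = 5/99  (sign -1)
sum: t=0:+1/40320 = 1/40320
3j²(1 4 5; 0 4 -4) = Δ·Π!·Σ² = 1/55  (sign -1)
combine: 4πI² = 297·5/99·1/55 = 3/11
take √, sign +1: I = 0.14731920

0.147319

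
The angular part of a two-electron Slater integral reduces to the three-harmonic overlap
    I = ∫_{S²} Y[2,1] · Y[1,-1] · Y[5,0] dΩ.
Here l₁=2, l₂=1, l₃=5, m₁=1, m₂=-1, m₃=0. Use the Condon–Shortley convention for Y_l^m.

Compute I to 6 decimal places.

triangle: need 1≤l₃≤3, have 5; I=0

0.000000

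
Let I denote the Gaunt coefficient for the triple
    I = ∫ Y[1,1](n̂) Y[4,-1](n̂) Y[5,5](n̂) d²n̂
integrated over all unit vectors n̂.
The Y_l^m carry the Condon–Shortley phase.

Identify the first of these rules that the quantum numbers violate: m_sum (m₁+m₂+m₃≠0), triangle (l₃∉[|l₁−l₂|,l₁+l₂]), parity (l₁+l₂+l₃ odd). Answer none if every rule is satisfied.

azimuthal sum: 1 − 1 + 5 = 5  ✗
3 ≤ 5 ≤ 5 (triangle on l)
L = 1 + 4 + 5 = 10 (even)

m_sum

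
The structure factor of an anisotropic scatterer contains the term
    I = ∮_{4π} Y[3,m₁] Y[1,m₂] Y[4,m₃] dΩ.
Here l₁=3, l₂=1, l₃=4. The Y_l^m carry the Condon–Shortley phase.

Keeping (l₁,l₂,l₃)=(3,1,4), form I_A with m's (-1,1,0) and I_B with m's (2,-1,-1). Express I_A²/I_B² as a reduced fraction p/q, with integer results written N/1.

l's match ⇒ only the (l;m) 3-j factors differ between A and B.
A: triangle coeff Δ(3,1,4) = 1/252; Σ_t [0,0]: t=0:+1/96 = 1/96; (3j)²=1/42 [(3 1 4; -1 1 0)], sign=+1
B: triangle coeff Δ(3,1,4) = 1/252; Σ_t [0,0]: t=0:+1/240 = 1/240; (3j)²=1/84 [(3 1 4; 2 -1 -1)], sign=-1
I_A²/I_B² = (1/42)/(1/84) = 2/1

2/1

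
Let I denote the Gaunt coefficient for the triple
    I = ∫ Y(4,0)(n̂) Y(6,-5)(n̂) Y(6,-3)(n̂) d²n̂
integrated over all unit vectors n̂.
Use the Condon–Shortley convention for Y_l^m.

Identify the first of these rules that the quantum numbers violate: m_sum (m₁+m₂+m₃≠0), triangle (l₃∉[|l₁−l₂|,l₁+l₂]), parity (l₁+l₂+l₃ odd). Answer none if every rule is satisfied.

azimuthal sum: 0 − 5 − 3 = -8  ✗
2 ≤ 6 ≤ 10 (triangle on l)
L = 4 + 6 + 6 = 16 (even)

m_sum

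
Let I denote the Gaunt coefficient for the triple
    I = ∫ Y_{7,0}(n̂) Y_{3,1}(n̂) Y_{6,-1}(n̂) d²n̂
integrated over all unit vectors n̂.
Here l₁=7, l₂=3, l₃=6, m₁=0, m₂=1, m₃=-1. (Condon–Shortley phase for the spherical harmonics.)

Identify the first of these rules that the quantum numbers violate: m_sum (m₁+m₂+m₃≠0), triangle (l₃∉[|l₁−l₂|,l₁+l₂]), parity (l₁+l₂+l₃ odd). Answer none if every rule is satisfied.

none

Σmᵢ = 0  ✓
l₃∈[|l₁−l₂|,l₁+l₂]=[4,10], have l₃=6  ✓
Σlᵢ = 16 ⇒ even  ✓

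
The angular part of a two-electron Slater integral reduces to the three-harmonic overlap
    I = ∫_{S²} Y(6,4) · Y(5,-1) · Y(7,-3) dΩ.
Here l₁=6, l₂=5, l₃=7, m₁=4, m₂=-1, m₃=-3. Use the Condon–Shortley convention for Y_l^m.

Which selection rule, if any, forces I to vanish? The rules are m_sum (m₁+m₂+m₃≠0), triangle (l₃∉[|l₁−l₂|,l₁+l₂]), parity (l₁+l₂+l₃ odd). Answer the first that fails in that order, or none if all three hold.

none

m₁+m₂+m₃ = 4 − 1 − 3 = 0  ✓
triangle: |6−5|=1 ≤ l₃=7 ≤ 6+5=11  ✓
parity: l₁+l₂+l₃ = 18 is even  ✓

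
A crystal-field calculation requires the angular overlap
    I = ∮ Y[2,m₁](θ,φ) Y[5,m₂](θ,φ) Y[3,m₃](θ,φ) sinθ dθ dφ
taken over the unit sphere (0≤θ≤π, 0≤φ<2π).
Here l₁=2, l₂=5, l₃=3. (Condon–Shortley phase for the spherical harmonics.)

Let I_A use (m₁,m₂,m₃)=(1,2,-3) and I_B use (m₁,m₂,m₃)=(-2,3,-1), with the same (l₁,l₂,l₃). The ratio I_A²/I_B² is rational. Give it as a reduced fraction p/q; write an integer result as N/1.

l's match ⇒ only the (l;m) 3-j factors differ between A and B.
A: triangle coeff Δ(2,5,3) = 1/2310; Σ_t [1,1]: t=1:−1/4320 = -1/4320; (3j)²=1/330 [(2 5 3; 1 2 -3)], sign=-1
B: triangle coeff Δ(2,5,3) = 1/2310; Σ_t [4,4]: t=4:+1/1152 = 1/1152; (3j)²=1/33 [(2 5 3; -2 3 -1)], sign=+1
I_A²/I_B² = (1/330)/(1/33) = 1/10

1/10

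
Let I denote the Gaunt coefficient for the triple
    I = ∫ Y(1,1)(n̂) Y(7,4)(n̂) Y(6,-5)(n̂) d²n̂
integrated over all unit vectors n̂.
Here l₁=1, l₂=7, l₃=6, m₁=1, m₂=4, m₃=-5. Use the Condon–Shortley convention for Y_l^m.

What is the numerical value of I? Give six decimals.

0.060604

Checks pass: Σm=0; 14 even; l₃=6∈[6,8].
(2·1+1)(2·7+1)(2·6+1) = 585
Δ: 2! 0! 12! / 15! → 1/1365
sum: t=1:−1/518400 = -1/518400
3j²(1 7 6; 0 0 0) = Δ·Π!·Σ² = 7/195  (sign -1)
sum: t=0:+1/79833600 = 1/79833600
3j²(1 7 6; 1 4 -5) = Δ·Π!·Σ² = 1/455  (sign -1)
combine: 4πI² = 585·7/195·1/455 = 3/65
take √, sign +1: I = 0.06060368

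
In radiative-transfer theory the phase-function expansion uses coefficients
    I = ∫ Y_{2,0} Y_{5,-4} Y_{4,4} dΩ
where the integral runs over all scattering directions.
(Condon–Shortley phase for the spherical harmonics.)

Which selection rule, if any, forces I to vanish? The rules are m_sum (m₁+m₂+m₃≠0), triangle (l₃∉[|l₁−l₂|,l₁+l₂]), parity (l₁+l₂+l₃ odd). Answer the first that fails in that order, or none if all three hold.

Σmᵢ = 0  ✓
l₃∈[|l₁−l₂|,l₁+l₂]=[3,7], have l₃=4  ✓
Σlᵢ = 11 ⇒ odd  ✗

parity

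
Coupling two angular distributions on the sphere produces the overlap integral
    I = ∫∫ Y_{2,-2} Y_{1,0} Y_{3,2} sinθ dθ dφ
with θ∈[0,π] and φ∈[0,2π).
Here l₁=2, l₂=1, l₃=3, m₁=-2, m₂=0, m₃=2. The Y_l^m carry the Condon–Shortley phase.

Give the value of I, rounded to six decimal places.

0.184674

Checks pass: Σm=0; 6 even; l₃=3∈[1,3].
(2·2+1)(2·1+1)(2·3+1) = 105
Δ: 0! 4! 2! / 7! → 1/105
sum: t=0:+1/4 = 1/4
3j²(2 1 3; 0 0 0) = Δ·Π!·Σ² = 3/35  (sign -1)
sum: t=0:+1/24 = 1/24
3j²(2 1 3; -2 0 2) = Δ·Π!·Σ² = 1/21  (sign -1)
combine: 4πI² = 105·3/35·1/21 = 3/7
take √, sign +1: I = 0.18467439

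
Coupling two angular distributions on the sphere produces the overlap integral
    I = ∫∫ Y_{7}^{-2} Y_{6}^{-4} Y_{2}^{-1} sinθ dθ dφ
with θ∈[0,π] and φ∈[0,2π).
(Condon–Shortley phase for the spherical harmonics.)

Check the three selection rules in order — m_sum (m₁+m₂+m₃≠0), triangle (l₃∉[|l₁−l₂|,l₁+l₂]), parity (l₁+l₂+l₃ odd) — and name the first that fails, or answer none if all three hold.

m_sum

Σmᵢ = -7  ✗
l₃∈[|l₁−l₂|,l₁+l₂]=[1,13], have l₃=2
Σlᵢ = 15 ⇒ odd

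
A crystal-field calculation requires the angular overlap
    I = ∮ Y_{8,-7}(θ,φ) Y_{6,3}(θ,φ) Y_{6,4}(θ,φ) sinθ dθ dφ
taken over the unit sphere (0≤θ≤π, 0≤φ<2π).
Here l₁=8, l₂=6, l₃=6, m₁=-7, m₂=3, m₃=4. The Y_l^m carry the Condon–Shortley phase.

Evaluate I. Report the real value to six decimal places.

-0.067804

Checks pass: Σm=0; 20 even; l₃=6∈[2,14].
(2·8+1)(2·6+1)(2·6+1) = 2873
Δ: 8! 8! 4! / 21! → 1/1309458150
sum: t=2:+1/49766400 t=3:−1/3110400 t=4:+1/1327104 t=5:−1/3110400 t=6:+1/49766400 = 1/6635520
3j²(8 6 6; 0 0 0) = Δ·Π!·Σ² = 350/46189  (sign +1)
sum: t=7:−1/812851200 t=8:+1/1219276800 = -1/2438553600
3j²(8 6 6; -7 3 4) = Δ·Π!·Σ² = 6/2261  (sign -1)
combine: 4πI² = 2873·350/46189·6/2261 = 3900/67507
take √, sign -1: I = -0.06780363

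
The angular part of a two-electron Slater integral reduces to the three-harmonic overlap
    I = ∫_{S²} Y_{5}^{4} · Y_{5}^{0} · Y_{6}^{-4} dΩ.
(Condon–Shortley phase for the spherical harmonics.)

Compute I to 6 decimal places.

-0.082328

Checks pass: Σm=0; 16 even; l₃=6∈[0,10].
(2·5+1)(2·5+1)(2·6+1) = 1573
Δ: 4! 6! 6! / 17! → 1/28588560
sum: t=0:+1/345600 t=1:−1/13824 t=2:+1/5184 t=3:−1/13824 t=4:+1/345600 = 7/129600
3j²(5 5 6; 0 0 0) = Δ·Π!·Σ² = 80/7293  (sign +1)
sum: t=0:+1/345600 t=1:−1/207360 = -1/518400
3j²(5 5 6; 4 0 -4) = Δ·Π!·Σ² = 12/2431  (sign -1)
combine: 4πI² = 1573·80/7293·12/2431 = 320/3757
take √, sign -1: I = -0.08232836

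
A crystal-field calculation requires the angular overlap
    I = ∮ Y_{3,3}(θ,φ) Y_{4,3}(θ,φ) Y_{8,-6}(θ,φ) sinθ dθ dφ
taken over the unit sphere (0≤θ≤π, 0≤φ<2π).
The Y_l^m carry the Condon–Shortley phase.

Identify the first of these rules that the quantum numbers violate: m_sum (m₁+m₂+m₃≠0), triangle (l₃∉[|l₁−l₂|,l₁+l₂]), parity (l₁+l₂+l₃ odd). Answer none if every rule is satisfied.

triangle

m₁+m₂+m₃ = 3 + 3 − 6 = 0  ✓
triangle: |3−4|=1 ≤ l₃=8 ≤ 3+4=7  ✗
parity: l₁+l₂+l₃ = 15 is odd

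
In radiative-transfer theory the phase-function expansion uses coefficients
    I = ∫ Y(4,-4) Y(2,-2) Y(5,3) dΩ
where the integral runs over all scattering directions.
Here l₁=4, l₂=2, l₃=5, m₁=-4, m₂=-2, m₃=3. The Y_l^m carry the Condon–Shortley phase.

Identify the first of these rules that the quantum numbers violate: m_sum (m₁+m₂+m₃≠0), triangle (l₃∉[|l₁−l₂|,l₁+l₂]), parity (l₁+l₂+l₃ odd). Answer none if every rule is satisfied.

m_sum

m₁+m₂+m₃ = -4 − 2 + 3 = -3  ✗
triangle: |4−2|=2 ≤ l₃=5 ≤ 4+2=6
parity: l₁+l₂+l₃ = 11 is odd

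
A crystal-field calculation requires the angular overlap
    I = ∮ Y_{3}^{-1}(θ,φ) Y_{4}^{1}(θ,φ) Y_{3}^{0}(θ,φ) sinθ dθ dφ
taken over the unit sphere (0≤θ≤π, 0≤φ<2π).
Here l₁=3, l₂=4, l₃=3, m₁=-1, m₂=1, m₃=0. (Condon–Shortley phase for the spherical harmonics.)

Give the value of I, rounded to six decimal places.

-0.099323

m-sum 0 ✓  L=10 even ✓  1≤3≤7 ✓
Π(2lᵢ+1) = 7×9×7 = 441
triangle coeff Δ(3,4,3) = 1/34650
Σ_t [1,3]: t=1:−1/72 t=2:+1/16 t=3:−1/72 = 5/144
(3j)²=2/77 [(3 4 3; 0 0 0)], sign=-1
Σ_t [2,4]: t=2:+1/48 t=3:−1/24 t=4:+1/288 = -5/288
(3j)²=5/462 [(3 4 3; -1 1 0)], sign=+1
⇒ 4πI² = 15/121
I = (-1)√(15/121/(4π)) = -0.09932258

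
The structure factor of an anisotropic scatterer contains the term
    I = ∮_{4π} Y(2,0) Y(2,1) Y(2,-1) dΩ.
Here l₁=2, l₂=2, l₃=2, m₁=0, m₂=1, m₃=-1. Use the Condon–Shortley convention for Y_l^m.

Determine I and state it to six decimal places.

Rules hold: Σm=0, L=6 even, 0≤2≤4.
N = 5·5·5 = 125
Δ = 2!·2!·2!/7! = 1/630
Racah Σ t=0..2: t=0:+1/8 t=1:−1/1 t=2:+1/8 = -3/4
⇒ 3j(2 2 2; 0 0 0)² = 2/35, sgn -1
Racah Σ t=1..2: t=1:−1/2 t=2:+1/4 = -1/4
⇒ 3j(2 2 2; 0 1 -1)² = 1/70, sgn +1
4πI² = N·(3j₀)²·(3jₘ)² = 5/49
I = -1·√(0.102041/4π) = -0.09011188

-0.090112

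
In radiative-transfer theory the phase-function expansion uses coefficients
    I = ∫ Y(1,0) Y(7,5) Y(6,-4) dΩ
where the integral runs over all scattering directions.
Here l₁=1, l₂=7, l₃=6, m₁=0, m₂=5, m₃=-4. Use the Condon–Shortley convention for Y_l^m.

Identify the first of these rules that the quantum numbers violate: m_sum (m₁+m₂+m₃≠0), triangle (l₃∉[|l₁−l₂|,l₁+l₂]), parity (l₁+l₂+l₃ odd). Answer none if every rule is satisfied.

Σmᵢ = 1  ✗
l₃∈[|l₁−l₂|,l₁+l₂]=[6,8], have l₃=6
Σlᵢ = 14 ⇒ even

m_sum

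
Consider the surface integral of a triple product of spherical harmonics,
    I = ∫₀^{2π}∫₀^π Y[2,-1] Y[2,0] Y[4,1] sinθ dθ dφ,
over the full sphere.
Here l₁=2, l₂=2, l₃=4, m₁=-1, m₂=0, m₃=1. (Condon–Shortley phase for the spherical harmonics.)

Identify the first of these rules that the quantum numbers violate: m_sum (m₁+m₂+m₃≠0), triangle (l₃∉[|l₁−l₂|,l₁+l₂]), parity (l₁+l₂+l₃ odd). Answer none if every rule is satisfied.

none

azimuthal sum: -1 + 0 + 1 = 0  ✓
0 ≤ 4 ≤ 4 (triangle on l)  ✓
L = 2 + 2 + 4 = 8 (even)  ✓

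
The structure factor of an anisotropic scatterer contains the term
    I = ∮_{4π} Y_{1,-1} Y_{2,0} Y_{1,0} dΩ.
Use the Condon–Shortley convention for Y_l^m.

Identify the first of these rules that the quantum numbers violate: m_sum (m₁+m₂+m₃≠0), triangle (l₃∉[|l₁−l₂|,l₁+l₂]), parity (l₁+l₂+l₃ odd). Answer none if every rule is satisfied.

m₁+m₂+m₃ = -1 + 0 + 0 = -1  ✗
triangle: |1−2|=1 ≤ l₃=1 ≤ 1+2=3
parity: l₁+l₂+l₃ = 4 is even

m_sum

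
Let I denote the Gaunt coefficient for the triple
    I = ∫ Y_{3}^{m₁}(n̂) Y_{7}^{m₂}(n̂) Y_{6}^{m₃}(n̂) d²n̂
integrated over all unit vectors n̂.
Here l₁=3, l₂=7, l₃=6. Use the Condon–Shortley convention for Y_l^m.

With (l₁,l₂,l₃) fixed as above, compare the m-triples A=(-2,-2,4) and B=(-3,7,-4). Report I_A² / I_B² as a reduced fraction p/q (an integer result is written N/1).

Same 3,7,6: normalisation and zero-m 3j drop out of the ratio.
A: Δ: 4! 2! 10! / 17! → 1/2042040; sum: t=3:−1/967680 t=4:+1/8709120 = -1/1088640; 3j²(3 7 6; -2 -2 4) = Δ·Π!·Σ² = 800/51051  (sign -1)
B: Δ: 4! 2! 10! / 17! → 1/2042040; sum: t=4:+1/174182400 = 1/174182400; 3j²(3 7 6; -3 7 -4) = Δ·Π!·Σ² = 1/136  (sign +1)
I_A²/I_B² = (800/51051)/(1/136) = 6400/3003

6400/3003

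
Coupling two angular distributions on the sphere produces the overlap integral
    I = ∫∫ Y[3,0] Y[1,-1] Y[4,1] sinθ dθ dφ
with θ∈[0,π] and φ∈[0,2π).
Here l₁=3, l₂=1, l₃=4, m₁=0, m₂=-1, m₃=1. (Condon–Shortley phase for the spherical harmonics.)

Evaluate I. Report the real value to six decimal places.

-0.194664

Rules hold: Σm=0, L=8 even, 2≤4≤4.
N = 7·3·9 = 189
Δ = 0!·6!·2!/9! = 1/252
Racah Σ t=0..0: t=0:+1/36 = 1/36
⇒ 3j(3 1 4; 0 0 0)² = 4/63, sgn +1
Racah Σ t=0..0: t=0:+1/72 = 1/72
⇒ 3j(3 1 4; 0 -1 1)² = 5/126, sgn -1
4πI² = N·(3j₀)²·(3jₘ)² = 10/21
I = -1·√(0.47619/4π) = -0.19466390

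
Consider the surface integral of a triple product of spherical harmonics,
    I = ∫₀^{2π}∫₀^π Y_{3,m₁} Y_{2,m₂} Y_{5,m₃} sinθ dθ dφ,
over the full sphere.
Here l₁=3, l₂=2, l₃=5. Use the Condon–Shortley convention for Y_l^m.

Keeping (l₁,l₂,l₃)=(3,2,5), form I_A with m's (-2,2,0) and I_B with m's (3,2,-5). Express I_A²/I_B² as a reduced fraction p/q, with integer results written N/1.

1/42

l's match ⇒ only the (l;m) 3-j factors differ between A and B.
A: triangle coeff Δ(3,2,5) = 1/2310; Σ_t [0,0]: t=0:+1/2880 = 1/2880; (3j)²=1/462 [(3 2 5; -2 2 0)], sign=-1
B: triangle coeff Δ(3,2,5) = 1/2310; Σ_t [0,0]: t=0:+1/17280 = 1/17280; (3j)²=1/11 [(3 2 5; 3 2 -5)], sign=+1
I_A²/I_B² = (1/462)/(1/11) = 1/42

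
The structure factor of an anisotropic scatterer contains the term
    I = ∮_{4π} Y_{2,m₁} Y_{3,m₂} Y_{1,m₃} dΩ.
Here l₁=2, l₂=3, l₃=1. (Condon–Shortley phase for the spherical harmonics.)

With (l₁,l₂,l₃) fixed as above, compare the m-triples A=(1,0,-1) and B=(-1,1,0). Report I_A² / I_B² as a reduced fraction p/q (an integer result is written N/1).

3/8

Same 2,3,1: normalisation and zero-m 3j drop out of the ratio.
A: Δ: 4! 0! 2! / 7! → 1/105; sum: t=1:−1/12 = -1/12; 3j²(2 3 1; 1 0 -1) = Δ·Π!·Σ² = 1/35  (sign -1)
B: Δ: 4! 0! 2! / 7! → 1/105; sum: t=3:−1/6 = -1/6; 3j²(2 3 1; -1 1 0) = Δ·Π!·Σ² = 8/105  (sign +1)
I_A²/I_B² = (1/35)/(8/105) = 3/8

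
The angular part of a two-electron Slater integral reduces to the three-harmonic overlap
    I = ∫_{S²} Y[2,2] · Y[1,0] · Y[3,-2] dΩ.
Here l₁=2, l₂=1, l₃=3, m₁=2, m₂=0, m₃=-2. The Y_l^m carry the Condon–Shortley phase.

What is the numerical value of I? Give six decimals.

0.184674

Checks pass: Σm=0; 6 even; l₃=3∈[1,3].
(2·2+1)(2·1+1)(2·3+1) = 105
Δ: 0! 4! 2! / 7! → 1/105
sum: t=0:+1/4 = 1/4
3j²(2 1 3; 0 0 0) = Δ·Π!·Σ² = 3/35  (sign -1)
sum: t=0:+1/24 = 1/24
3j²(2 1 3; 2 0 -2) = Δ·Π!·Σ² = 1/21  (sign -1)
combine: 4πI² = 105·3/35·1/21 = 3/7
take √, sign +1: I = 0.18467439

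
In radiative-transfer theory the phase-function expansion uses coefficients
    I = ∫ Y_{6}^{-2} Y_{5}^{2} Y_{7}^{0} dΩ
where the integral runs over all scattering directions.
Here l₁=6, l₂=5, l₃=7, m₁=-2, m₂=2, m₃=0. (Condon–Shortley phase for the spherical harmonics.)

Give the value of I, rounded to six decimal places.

Rules hold: Σm=0, L=18 even, 1≤7≤11.
N = 13·11·15 = 2145
Δ = 4!·8!·6!/19! = 1/174594420
Racah Σ t=0..4: t=0:+1/4147200 t=1:−1/207360 t=2:+1/82944 t=3:−1/207360 t=4:+1/4147200 = 1/345600
⇒ 3j(6 5 7; 0 0 0)² = 420/46189, sgn -1
Racah Σ t=1..4: t=1:−1/21772800 t=2:+1/691200 t=3:−1/207360 t=4:+1/497664 = -41/29030400
⇒ 3j(6 5 7; -2 2 0)² = 11767/1385670, sgn +1
4πI² = N·(3j₀)²·(3jₘ)² = 2471070/14919047
I = -1·√(0.165632/4π) = -0.11480665

-0.114807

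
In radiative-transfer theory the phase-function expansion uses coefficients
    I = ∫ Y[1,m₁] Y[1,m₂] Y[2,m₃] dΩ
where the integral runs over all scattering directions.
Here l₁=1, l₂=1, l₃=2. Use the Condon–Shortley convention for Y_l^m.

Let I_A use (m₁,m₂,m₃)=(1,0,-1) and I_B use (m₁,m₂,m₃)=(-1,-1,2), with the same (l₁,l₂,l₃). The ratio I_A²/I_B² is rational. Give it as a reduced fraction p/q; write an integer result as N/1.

l's match ⇒ only the (l;m) 3-j factors differ between A and B.
A: triangle coeff Δ(1,1,2) = 1/30; Σ_t [0,0]: t=0:+1/2 = 1/2; (3j)²=1/10 [(1 1 2; 1 0 -1)], sign=-1
B: triangle coeff Δ(1,1,2) = 1/30; Σ_t [0,0]: t=0:+1/4 = 1/4; (3j)²=1/5 [(1 1 2; -1 -1 2)], sign=+1
I_A²/I_B² = (1/10)/(1/5) = 1/2

1/2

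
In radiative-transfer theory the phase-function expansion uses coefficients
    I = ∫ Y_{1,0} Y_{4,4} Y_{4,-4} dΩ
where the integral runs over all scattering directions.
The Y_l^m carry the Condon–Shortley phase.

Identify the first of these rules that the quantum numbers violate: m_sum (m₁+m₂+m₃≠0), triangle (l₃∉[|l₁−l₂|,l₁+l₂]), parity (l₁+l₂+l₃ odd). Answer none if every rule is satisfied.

azimuthal sum: 0 + 4 − 4 = 0  ✓
3 ≤ 4 ≤ 5 (triangle on l)  ✓
L = 1 + 4 + 4 = 9 (odd)  ✗

parity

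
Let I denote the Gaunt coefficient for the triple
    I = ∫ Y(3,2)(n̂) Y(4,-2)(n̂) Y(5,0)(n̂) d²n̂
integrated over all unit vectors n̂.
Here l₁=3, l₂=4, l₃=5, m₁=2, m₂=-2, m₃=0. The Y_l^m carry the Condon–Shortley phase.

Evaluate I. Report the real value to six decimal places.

m-sum 0 ✓  L=12 even ✓  1≤5≤7 ✓
Π(2lᵢ+1) = 7×9×11 = 693
triangle coeff Δ(3,4,5) = 1/180180
Σ_t [0,2]: t=0:+1/576 t=1:−1/144 t=2:+1/576 = -1/288
(3j)²=20/1001 [(3 4 5; 0 0 0)], sign=+1
Σ_t [0,1]: t=0:+1/576 t=1:−1/2880 = 1/720
(3j)²=80/3003 [(3 4 5; 2 -2 0)], sign=-1
⇒ 4πI² = 4800/13013
I = (-1)√(4800/13013/(4π)) = -0.17132746

-0.171327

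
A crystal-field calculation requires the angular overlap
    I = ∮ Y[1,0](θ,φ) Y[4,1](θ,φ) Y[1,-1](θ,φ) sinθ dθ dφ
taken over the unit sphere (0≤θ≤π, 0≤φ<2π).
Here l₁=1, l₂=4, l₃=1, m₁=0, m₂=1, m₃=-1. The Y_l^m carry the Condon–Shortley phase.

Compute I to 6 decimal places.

0.000000

triangle: need 3≤l₃≤5, have 1; I=0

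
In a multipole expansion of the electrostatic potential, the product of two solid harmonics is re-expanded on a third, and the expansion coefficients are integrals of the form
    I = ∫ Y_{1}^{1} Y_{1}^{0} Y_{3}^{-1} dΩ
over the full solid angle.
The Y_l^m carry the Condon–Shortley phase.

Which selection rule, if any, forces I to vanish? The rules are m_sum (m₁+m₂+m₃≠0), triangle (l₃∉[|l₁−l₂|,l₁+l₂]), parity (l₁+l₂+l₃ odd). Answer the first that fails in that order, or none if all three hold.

Σmᵢ = 0  ✓
l₃∈[|l₁−l₂|,l₁+l₂]=[0,2], have l₃=3  ✗
Σlᵢ = 5 ⇒ odd

triangle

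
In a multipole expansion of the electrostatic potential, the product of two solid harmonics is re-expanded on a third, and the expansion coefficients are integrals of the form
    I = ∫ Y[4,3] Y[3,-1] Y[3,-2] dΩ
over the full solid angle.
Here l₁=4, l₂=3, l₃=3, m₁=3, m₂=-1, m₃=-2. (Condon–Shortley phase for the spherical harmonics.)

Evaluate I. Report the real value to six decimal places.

Checks pass: Σm=0; 10 even; l₃=3∈[1,7].
(2·4+1)(2·3+1)(2·3+1) = 441
Δ: 4! 4! 2! / 11! → 1/34650
sum: t=1:−1/72 t=2:+1/16 t=3:−1/72 = 5/144
3j²(4 3 3; 0 0 0) = Δ·Π!·Σ² = 2/77  (sign -1)
sum: t=0:+1/288 t=1:−1/144 = -1/288
3j²(4 3 3; 3 -1 -2) = Δ·Π!·Σ² = 1/99  (sign +1)
combine: 4πI² = 441·2/77·1/99 = 14/121
take √, sign -1: I = -0.09595473

-0.095955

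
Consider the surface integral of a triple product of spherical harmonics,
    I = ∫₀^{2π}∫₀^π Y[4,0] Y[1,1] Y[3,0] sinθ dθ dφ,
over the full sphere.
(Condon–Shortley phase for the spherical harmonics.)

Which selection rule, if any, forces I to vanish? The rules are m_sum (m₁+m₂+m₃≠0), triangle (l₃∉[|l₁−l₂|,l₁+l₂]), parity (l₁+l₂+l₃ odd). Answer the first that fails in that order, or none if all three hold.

m₁+m₂+m₃ = 0 + 1 + 0 = 1  ✗
triangle: |4−1|=3 ≤ l₃=3 ≤ 4+1=5
parity: l₁+l₂+l₃ = 8 is even

m_sum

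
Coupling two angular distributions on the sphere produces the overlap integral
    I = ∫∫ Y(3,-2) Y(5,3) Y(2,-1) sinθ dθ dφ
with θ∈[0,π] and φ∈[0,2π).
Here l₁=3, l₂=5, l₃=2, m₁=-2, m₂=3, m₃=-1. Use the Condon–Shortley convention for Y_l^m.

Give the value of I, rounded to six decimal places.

-0.253584

Checks pass: Σm=0; 10 even; l₃=2∈[2,8].
(2·3+1)(2·5+1)(2·2+1) = 385
Δ: 6! 0! 4! / 11! → 1/2310
sum: t=3:−1/144 = -1/144
3j²(3 5 2; 0 0 0) = Δ·Π!·Σ² = 10/231  (sign -1)
sum: t=5:−1/720 = -1/720
3j²(3 5 2; -2 3 -1) = Δ·Π!·Σ² = 8/165  (sign +1)
combine: 4πI² = 385·10/231·8/165 = 80/99
take √, sign -1: I = -0.25358436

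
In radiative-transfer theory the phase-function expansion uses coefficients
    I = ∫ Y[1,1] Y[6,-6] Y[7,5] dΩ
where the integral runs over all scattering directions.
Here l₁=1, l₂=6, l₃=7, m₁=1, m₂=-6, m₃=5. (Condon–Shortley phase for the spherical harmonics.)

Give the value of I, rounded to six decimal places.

m-sum 0 ✓  L=14 even ✓  5≤7≤7 ✓
Π(2lᵢ+1) = 3×13×15 = 585
triangle coeff Δ(1,6,7) = 1/1365
Σ_t [0,0]: t=0:+1/518400 = 1/518400
(3j)²=7/195 [(1 6 7; 0 0 0)], sign=-1
Σ_t [0,0]: t=0:+1/958003200 = 1/958003200
(3j)²=1/1365 [(1 6 7; 1 -6 5)], sign=+1
⇒ 4πI² = 1/65
I = (-1)√(1/65/(4π)) = -0.03498955

-0.034990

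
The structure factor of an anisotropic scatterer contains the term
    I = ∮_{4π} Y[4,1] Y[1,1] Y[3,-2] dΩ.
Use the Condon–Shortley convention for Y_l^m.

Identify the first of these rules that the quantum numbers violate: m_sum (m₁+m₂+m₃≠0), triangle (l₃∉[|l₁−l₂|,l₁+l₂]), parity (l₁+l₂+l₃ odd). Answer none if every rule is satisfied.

m₁+m₂+m₃ = 1 + 1 − 2 = 0  ✓
triangle: |4−1|=3 ≤ l₃=3 ≤ 4+1=5  ✓
parity: l₁+l₂+l₃ = 8 is even  ✓

none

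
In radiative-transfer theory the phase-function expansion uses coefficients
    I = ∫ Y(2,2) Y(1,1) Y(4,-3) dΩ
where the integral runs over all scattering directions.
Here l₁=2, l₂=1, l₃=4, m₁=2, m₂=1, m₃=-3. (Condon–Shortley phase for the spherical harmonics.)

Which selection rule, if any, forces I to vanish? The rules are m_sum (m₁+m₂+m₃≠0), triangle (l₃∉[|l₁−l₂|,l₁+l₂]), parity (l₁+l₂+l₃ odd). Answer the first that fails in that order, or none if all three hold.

Σmᵢ = 0  ✓
l₃∈[|l₁−l₂|,l₁+l₂]=[1,3], have l₃=4  ✗
Σlᵢ = 7 ⇒ odd

triangle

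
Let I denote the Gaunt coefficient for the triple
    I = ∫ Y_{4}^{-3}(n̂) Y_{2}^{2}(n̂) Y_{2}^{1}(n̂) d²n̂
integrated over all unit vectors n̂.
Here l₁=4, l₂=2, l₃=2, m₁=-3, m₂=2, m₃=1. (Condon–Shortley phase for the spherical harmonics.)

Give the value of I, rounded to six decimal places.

Rules hold: Σm=0, L=8 even, 2≤2≤6.
N = 9·5·5 = 225
Δ = 4!·4!·0!/9! = 1/630
Racah Σ t=2..2: t=2:+1/16 = 1/16
⇒ 3j(4 2 2; 0 0 0)² = 2/35, sgn +1
Racah Σ t=4..4: t=4:+1/144 = 1/144
⇒ 3j(4 2 2; -3 2 1)² = 1/18, sgn -1
4πI² = N·(3j₀)²·(3jₘ)² = 5/7
I = -1·√(0.714286/4π) = -0.23841361

-0.238414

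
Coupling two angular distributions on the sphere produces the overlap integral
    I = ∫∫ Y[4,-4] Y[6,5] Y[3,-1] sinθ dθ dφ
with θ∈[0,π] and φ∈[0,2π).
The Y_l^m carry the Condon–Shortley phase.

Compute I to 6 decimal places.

0.000000

Σlᵢ=13 odd — θ-integrand is odd under cosθ→−cosθ; I=0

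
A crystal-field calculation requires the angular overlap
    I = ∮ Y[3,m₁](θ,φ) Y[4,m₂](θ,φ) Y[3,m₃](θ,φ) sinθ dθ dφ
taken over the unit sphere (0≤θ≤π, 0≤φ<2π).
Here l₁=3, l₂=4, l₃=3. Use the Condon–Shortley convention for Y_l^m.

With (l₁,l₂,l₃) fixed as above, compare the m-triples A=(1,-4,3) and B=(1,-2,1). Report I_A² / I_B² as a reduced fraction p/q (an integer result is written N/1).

l's match ⇒ only the (l;m) 3-j factors differ between A and B.
A: triangle coeff Δ(3,4,3) = 1/34650; Σ_t [0,0]: t=0:+1/1152 = 1/1152; (3j)²=1/33 [(3 4 3; 1 -4 3)], sign=+1
B: triangle coeff Δ(3,4,3) = 1/34650; Σ_t [0,2]: t=0:+1/192 t=1:−1/36 t=2:+1/192 = -5/288; (3j)²=20/693 [(3 4 3; 1 -2 1)], sign=-1
I_A²/I_B² = (1/33)/(20/693) = 21/20

21/20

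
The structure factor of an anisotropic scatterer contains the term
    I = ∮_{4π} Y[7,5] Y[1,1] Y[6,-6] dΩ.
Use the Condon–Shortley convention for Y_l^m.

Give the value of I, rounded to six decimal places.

-0.034990

Checks pass: Σm=0; 14 even; l₃=6∈[6,8].
(2·7+1)(2·1+1)(2·6+1) = 585
Δ: 2! 12! 0! / 15! → 1/1365
sum: t=1:−1/518400 = -1/518400
3j²(7 1 6; 0 0 0) = Δ·Π!·Σ² = 7/195  (sign -1)
sum: t=2:+1/958003200 = 1/958003200
3j²(7 1 6; 5 1 -6) = Δ·Π!·Σ² = 1/1365  (sign +1)
combine: 4πI² = 585·7/195·1/1365 = 1/65
take √, sign -1: I = -0.03498955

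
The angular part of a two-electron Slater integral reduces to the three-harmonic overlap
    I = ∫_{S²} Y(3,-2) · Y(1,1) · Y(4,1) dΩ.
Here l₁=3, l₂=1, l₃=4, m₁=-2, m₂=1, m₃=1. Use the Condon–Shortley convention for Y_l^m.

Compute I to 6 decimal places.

m-sum 0 ✓  L=8 even ✓  2≤4≤4 ✓
Π(2lᵢ+1) = 7×3×9 = 189
triangle coeff Δ(3,1,4) = 1/252
Σ_t [0,0]: t=0:+1/36 = 1/36
(3j)²=4/63 [(3 1 4; 0 0 0)], sign=+1
Σ_t [0,0]: t=0:+1/240 = 1/240
(3j)²=1/84 [(3 1 4; -2 1 1)], sign=-1
⇒ 4πI² = 1/7
I = (-1)√(1/7/(4π)) = -0.10662181

-0.106622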